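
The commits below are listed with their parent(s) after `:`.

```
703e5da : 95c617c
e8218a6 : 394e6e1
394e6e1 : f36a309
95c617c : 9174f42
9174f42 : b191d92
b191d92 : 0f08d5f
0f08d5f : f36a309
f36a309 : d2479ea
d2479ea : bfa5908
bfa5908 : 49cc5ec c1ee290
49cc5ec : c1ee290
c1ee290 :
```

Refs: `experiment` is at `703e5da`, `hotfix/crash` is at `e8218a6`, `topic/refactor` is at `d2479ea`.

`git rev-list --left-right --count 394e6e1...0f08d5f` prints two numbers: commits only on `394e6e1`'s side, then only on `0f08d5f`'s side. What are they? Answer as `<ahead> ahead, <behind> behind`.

1 ahead, 1 behind

Reachable from 394e6e1: {394e6e1, 49cc5ec, bfa5908, c1ee290, d2479ea, f36a309}.
Reachable from 0f08d5f: {0f08d5f, 49cc5ec, bfa5908, c1ee290, d2479ea, f36a309}.
Only in 394e6e1's history (ahead): {394e6e1} — 1.
Only in 0f08d5f's history (behind): {0f08d5f} — 1.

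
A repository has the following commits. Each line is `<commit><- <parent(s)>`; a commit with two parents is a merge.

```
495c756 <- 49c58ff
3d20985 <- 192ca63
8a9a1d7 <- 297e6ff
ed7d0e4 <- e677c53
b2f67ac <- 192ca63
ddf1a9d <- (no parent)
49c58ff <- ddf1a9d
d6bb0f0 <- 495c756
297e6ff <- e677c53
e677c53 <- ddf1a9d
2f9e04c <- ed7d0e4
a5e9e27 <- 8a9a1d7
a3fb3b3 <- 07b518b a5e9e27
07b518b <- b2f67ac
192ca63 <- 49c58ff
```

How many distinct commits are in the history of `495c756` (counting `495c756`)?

Walking parent pointers from 495c756: reachable set = {495c756, 49c58ff, ddf1a9d}.
That is 3 commits.

3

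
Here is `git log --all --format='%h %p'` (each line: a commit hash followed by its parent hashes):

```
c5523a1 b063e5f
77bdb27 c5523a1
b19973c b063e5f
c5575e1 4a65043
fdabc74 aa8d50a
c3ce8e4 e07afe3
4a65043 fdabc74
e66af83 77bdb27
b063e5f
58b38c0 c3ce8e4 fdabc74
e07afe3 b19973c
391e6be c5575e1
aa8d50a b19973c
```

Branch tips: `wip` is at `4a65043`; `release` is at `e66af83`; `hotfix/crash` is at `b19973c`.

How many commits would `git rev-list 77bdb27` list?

Walking parent pointers from 77bdb27: reachable set = {77bdb27, b063e5f, c5523a1}.
That is 3 commits.

3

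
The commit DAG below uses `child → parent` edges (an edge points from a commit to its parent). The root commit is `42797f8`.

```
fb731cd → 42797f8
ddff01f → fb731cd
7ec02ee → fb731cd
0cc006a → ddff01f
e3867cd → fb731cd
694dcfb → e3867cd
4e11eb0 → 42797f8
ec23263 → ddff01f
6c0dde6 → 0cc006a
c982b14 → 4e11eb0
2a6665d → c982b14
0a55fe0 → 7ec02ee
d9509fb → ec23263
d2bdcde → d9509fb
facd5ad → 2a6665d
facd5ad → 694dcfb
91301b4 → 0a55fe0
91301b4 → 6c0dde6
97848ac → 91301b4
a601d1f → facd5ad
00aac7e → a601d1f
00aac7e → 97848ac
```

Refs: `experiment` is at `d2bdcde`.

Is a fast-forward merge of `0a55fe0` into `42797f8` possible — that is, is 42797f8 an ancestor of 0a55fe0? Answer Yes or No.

A fast-forward from 42797f8 to 0a55fe0 is possible iff 42797f8 is an ancestor of 0a55fe0.
Ancestors of 0a55fe0: {0a55fe0, 42797f8, 7ec02ee, fb731cd}.
42797f8 is among them, so fast-forward is possible.

Yes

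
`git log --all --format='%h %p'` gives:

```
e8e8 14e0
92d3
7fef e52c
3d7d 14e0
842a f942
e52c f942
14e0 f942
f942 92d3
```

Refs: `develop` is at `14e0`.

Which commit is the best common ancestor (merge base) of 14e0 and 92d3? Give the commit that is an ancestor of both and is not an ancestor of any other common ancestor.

Ancestors of 14e0: {14e0, 92d3, f942}.
Ancestors of 92d3: {92d3}.
Common ancestors: {92d3}.
The only common ancestor is 92d3, so it is the merge base.

92d3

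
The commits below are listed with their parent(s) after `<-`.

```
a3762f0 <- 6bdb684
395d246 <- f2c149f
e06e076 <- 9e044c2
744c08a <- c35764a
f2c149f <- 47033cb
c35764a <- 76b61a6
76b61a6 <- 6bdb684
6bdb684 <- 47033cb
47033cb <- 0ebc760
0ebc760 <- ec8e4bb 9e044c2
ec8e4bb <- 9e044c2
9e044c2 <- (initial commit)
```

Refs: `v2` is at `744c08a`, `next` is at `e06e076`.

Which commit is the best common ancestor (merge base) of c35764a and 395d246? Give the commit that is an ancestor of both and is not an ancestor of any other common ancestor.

47033cb

Ancestors of c35764a: {0ebc760, 47033cb, 6bdb684, 76b61a6, 9e044c2, c35764a, ec8e4bb}.
Ancestors of 395d246: {0ebc760, 395d246, 47033cb, 9e044c2, ec8e4bb, f2c149f}.
Common ancestors: {0ebc760, 47033cb, 9e044c2, ec8e4bb}.
Among these, 47033cb is not an ancestor of any other common ancestor — it is the merge base.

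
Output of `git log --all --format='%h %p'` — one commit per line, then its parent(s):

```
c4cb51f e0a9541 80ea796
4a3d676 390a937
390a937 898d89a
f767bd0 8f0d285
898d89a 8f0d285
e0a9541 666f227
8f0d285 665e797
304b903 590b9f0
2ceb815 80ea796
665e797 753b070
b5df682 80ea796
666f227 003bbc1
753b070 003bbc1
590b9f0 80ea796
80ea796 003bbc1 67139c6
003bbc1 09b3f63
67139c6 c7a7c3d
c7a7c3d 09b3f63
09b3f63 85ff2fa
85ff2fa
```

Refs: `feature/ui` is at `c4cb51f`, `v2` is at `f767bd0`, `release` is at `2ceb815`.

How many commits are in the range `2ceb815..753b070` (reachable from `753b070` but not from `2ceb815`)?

Reachable from 753b070: {003bbc1, 09b3f63, 753b070, 85ff2fa}.
Reachable from 2ceb815: {003bbc1, 09b3f63, 2ceb815, 67139c6, 80ea796, 85ff2fa, c7a7c3d}.
In 753b070's history but not 2ceb815's: {753b070} — 1 commit.

1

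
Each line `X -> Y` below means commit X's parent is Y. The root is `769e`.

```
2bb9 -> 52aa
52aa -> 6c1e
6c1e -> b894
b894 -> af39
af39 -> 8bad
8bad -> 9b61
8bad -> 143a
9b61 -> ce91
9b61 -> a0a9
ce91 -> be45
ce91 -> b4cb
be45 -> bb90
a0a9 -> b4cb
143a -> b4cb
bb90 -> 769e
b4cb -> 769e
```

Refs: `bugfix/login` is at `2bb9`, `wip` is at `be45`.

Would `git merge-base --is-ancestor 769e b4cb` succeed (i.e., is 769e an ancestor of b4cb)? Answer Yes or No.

Ancestors of b4cb (commits reachable by following parents): {769e, b4cb}.
769e is in that set, so it is an ancestor of b4cb.

Yes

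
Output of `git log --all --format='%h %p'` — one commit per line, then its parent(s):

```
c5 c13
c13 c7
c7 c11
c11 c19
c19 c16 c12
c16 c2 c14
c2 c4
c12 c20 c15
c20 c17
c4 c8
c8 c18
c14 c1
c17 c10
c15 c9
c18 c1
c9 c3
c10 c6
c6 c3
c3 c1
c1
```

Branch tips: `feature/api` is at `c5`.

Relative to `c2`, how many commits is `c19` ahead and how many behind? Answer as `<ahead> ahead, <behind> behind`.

Reachable from c19: {c1, c10, c12, c14, c15, c16, c17, c18, c19, c2, c20, c3, c4, c6, c8, c9}.
Reachable from c2: {c1, c18, c2, c4, c8}.
Only in c19's history (ahead): {c10, c12, c14, c15, c16, c17, c19, c20, c3, c6, c9} — 11.
Only in c2's history (behind): {} — 0.

11 ahead, 0 behind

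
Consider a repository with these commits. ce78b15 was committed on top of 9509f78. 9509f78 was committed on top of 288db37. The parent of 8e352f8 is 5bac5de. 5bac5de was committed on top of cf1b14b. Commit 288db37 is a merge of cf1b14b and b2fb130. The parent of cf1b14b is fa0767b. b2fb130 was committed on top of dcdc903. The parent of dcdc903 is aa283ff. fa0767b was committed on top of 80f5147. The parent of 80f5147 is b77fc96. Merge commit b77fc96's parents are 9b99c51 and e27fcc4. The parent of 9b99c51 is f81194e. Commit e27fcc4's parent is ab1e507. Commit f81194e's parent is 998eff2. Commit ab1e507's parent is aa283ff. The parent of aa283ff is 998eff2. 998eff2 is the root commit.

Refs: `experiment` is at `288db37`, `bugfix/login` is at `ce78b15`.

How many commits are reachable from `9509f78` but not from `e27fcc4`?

10

Reachable from 9509f78: {288db37, 80f5147, 9509f78, 998eff2, 9b99c51, aa283ff, ab1e507, b2fb130, b77fc96, cf1b14b, dcdc903, e27fcc4, f81194e, fa0767b}.
Reachable from e27fcc4: {998eff2, aa283ff, ab1e507, e27fcc4}.
In 9509f78's history but not e27fcc4's: {288db37, 80f5147, 9509f78, 9b99c51, b2fb130, b77fc96, cf1b14b, dcdc903, f81194e, fa0767b} — 10 commits.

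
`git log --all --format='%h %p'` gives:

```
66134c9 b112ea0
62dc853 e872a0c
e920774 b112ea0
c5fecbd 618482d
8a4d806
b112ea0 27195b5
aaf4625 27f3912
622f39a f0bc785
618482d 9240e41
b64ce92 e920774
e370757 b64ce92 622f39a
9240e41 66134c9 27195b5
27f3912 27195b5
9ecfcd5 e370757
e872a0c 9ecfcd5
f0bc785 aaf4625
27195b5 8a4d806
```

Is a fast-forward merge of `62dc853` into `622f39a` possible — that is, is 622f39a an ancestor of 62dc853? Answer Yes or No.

Yes

A fast-forward from 622f39a to 62dc853 is possible iff 622f39a is an ancestor of 62dc853.
Ancestors of 62dc853: {27195b5, 27f3912, 622f39a, 62dc853, 8a4d806, 9ecfcd5, aaf4625, b112ea0, b64ce92, e370757, e872a0c, e920774, f0bc785}.
622f39a is among them, so fast-forward is possible.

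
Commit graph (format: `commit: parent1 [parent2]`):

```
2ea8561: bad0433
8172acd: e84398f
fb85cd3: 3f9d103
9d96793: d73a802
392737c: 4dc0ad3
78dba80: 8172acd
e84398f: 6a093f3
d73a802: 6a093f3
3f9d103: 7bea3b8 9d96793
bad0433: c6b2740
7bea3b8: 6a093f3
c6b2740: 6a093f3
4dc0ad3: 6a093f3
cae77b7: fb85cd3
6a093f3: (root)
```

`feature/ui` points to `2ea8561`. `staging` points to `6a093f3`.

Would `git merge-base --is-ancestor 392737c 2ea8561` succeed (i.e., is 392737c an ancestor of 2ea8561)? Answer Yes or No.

Ancestors of 2ea8561: {2ea8561, 6a093f3, bad0433, c6b2740}.
392737c is not in that set, so it is not an ancestor of 2ea8561.

No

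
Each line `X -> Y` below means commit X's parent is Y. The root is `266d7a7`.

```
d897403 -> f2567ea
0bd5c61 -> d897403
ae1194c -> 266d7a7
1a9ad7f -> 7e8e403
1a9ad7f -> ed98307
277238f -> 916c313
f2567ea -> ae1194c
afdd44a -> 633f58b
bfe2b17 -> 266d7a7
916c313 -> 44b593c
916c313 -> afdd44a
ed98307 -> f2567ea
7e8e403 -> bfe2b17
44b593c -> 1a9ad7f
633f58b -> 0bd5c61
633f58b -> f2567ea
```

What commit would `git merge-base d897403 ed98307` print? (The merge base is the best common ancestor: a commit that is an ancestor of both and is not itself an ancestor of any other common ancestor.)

Ancestors of d897403: {266d7a7, ae1194c, d897403, f2567ea}.
Ancestors of ed98307: {266d7a7, ae1194c, ed98307, f2567ea}.
Common ancestors: {266d7a7, ae1194c, f2567ea}.
Among these, f2567ea is not an ancestor of any other common ancestor — it is the merge base.

f2567ea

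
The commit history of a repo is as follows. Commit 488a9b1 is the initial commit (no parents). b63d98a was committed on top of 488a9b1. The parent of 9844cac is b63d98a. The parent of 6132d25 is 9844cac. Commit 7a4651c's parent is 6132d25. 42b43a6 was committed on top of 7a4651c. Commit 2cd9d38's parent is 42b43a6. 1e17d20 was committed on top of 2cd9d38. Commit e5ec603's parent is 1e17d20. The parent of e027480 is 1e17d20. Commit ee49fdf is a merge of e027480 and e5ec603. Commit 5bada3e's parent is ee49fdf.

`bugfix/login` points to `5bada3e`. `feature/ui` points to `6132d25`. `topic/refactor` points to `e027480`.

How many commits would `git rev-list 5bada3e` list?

12

Walking parent pointers from 5bada3e: reachable set = {1e17d20, 2cd9d38, 42b43a6, 488a9b1, 5bada3e, 6132d25, 7a4651c, 9844cac, b63d98a, e027480, e5ec603, ee49fdf}.
That is 12 commits.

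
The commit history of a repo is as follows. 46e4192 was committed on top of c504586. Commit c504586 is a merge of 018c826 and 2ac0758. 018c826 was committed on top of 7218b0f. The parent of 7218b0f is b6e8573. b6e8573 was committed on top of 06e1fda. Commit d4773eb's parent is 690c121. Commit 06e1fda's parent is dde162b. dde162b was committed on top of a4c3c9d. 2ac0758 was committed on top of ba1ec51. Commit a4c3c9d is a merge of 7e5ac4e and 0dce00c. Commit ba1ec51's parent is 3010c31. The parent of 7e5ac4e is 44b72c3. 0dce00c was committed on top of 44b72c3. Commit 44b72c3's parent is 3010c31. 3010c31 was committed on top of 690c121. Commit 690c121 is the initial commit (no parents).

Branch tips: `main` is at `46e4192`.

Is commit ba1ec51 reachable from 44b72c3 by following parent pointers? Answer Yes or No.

Ancestors of 44b72c3: {3010c31, 44b72c3, 690c121}.
ba1ec51 is not in that set, so it is not an ancestor of 44b72c3.

No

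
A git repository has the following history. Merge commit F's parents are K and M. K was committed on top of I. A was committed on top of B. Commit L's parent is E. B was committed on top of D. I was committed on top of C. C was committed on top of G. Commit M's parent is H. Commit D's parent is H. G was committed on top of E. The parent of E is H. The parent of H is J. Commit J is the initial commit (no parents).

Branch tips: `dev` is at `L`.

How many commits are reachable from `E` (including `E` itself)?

Walking parent pointers from E: reachable set = {E, H, J}.
That is 3 commits.

3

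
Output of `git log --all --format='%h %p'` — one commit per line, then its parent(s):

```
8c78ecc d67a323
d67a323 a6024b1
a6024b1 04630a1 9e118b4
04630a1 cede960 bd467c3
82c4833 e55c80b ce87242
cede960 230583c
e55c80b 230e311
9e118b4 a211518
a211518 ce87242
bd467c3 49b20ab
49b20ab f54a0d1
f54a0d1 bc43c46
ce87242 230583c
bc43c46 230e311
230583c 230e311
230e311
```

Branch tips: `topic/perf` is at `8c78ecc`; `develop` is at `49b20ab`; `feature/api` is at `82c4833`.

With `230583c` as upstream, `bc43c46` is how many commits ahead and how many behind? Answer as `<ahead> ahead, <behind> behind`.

Reachable from bc43c46: {230e311, bc43c46}.
Reachable from 230583c: {230583c, 230e311}.
Only in bc43c46's history (ahead): {bc43c46} — 1.
Only in 230583c's history (behind): {230583c} — 1.

1 ahead, 1 behind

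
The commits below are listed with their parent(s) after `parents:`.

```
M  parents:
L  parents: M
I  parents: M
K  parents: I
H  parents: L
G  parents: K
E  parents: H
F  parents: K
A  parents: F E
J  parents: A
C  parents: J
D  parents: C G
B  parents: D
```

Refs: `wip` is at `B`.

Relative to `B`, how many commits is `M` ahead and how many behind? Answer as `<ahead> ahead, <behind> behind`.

0 ahead, 12 behind

Reachable from M: {M}.
Reachable from B: {A, B, C, D, E, F, G, H, I, J, K, L, M}.
Only in M's history (ahead): {} — 0.
Only in B's history (behind): {A, B, C, D, E, F, G, H, I, J, K, L} — 12.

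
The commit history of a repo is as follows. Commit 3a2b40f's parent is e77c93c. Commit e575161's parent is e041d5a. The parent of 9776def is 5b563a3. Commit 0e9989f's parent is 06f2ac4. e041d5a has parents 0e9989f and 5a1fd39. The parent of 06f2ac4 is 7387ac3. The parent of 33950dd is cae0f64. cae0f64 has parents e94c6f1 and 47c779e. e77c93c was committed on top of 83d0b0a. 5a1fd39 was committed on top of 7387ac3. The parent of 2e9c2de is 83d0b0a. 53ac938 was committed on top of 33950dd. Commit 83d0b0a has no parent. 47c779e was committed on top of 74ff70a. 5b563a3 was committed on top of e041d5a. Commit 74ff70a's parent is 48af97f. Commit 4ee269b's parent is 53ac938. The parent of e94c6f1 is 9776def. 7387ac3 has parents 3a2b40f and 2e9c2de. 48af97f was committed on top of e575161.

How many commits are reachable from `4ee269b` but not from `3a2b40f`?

Reachable from 4ee269b: {06f2ac4, 0e9989f, 2e9c2de, 33950dd, 3a2b40f, 47c779e, 48af97f, 4ee269b, 53ac938, 5a1fd39, 5b563a3, 7387ac3, 74ff70a, 83d0b0a, 9776def, cae0f64, e041d5a, e575161, e77c93c, e94c6f1}.
Reachable from 3a2b40f: {3a2b40f, 83d0b0a, e77c93c}.
In 4ee269b's history but not 3a2b40f's: {06f2ac4, 0e9989f, 2e9c2de, 33950dd, 47c779e, 48af97f, 4ee269b, 53ac938, 5a1fd39, 5b563a3, 7387ac3, 74ff70a, 9776def, cae0f64, e041d5a, e575161, e94c6f1} — 17 commits.

17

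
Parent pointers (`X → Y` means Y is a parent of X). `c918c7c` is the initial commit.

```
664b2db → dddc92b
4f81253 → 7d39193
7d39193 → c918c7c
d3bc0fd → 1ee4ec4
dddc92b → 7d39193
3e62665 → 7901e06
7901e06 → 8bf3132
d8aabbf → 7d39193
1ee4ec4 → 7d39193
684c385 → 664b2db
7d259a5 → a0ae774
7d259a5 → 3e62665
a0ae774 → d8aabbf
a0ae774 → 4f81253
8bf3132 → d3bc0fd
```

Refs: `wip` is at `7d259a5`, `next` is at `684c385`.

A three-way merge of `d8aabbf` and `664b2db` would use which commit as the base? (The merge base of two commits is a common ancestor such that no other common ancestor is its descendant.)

7d39193

Ancestors of d8aabbf: {7d39193, c918c7c, d8aabbf}.
Ancestors of 664b2db: {664b2db, 7d39193, c918c7c, dddc92b}.
Common ancestors: {7d39193, c918c7c}.
Among these, 7d39193 is not an ancestor of any other common ancestor — it is the merge base.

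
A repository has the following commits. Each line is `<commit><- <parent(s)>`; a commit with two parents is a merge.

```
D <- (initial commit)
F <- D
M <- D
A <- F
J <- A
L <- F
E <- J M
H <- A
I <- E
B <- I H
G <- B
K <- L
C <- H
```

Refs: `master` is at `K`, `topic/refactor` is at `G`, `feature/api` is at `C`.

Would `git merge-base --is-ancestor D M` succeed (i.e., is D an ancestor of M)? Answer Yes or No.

Ancestors of M (commits reachable by following parents): {D, M}.
D is in that set, so it is an ancestor of M.

Yes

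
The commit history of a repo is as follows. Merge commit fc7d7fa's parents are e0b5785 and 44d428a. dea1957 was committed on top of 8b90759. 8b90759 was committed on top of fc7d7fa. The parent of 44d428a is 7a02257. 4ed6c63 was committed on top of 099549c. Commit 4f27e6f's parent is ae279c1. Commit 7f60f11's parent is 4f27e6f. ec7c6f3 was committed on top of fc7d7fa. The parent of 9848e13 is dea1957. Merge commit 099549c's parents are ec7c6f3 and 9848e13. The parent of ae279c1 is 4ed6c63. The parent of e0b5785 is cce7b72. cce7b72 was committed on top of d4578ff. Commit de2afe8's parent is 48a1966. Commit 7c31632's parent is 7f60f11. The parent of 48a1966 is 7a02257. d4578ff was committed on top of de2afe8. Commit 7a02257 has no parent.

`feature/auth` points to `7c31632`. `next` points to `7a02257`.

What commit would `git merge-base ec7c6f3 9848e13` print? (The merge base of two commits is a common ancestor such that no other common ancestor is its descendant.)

Ancestors of ec7c6f3: {44d428a, 48a1966, 7a02257, cce7b72, d4578ff, de2afe8, e0b5785, ec7c6f3, fc7d7fa}.
Ancestors of 9848e13: {44d428a, 48a1966, 7a02257, 8b90759, 9848e13, cce7b72, d4578ff, de2afe8, dea1957, e0b5785, fc7d7fa}.
Common ancestors: {44d428a, 48a1966, 7a02257, cce7b72, d4578ff, de2afe8, e0b5785, fc7d7fa}.
Among these, fc7d7fa is not an ancestor of any other common ancestor — it is the merge base.

fc7d7fa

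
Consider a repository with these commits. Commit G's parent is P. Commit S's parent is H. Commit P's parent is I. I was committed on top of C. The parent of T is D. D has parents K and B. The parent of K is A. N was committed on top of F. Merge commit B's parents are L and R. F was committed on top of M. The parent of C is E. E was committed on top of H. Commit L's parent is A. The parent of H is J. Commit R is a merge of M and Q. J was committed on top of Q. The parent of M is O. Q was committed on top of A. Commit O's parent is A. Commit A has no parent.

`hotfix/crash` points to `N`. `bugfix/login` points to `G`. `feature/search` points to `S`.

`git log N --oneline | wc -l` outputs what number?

Walking parent pointers from N: reachable set = {A, F, M, N, O}.
That is 5 commits.

5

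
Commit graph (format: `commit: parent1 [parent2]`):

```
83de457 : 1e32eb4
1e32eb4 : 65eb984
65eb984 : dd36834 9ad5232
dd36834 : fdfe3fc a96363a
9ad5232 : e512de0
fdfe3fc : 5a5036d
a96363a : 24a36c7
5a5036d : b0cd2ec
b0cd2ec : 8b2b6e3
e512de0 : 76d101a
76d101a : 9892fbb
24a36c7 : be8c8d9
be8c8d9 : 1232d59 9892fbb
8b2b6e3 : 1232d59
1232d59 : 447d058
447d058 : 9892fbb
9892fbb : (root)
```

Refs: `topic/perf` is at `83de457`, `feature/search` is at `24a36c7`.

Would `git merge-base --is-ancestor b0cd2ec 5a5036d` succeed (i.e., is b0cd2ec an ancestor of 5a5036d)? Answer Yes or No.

Yes

Ancestors of 5a5036d (commits reachable by following parents): {1232d59, 447d058, 5a5036d, 8b2b6e3, 9892fbb, b0cd2ec}.
b0cd2ec is in that set, so it is an ancestor of 5a5036d.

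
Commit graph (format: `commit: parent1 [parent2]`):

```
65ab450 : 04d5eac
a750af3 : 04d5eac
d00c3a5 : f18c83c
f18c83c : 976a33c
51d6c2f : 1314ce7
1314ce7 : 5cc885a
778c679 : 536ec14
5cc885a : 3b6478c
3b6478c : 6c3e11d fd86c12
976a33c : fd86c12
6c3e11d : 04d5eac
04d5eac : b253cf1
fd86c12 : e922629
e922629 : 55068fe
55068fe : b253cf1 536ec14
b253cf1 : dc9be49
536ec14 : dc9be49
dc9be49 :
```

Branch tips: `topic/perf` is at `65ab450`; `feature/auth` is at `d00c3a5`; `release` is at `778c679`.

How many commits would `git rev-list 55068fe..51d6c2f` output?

Reachable from 51d6c2f: {04d5eac, 1314ce7, 3b6478c, 51d6c2f, 536ec14, 55068fe, 5cc885a, 6c3e11d, b253cf1, dc9be49, e922629, fd86c12}.
Reachable from 55068fe: {536ec14, 55068fe, b253cf1, dc9be49}.
In 51d6c2f's history but not 55068fe's: {04d5eac, 1314ce7, 3b6478c, 51d6c2f, 5cc885a, 6c3e11d, e922629, fd86c12} — 8 commits.

8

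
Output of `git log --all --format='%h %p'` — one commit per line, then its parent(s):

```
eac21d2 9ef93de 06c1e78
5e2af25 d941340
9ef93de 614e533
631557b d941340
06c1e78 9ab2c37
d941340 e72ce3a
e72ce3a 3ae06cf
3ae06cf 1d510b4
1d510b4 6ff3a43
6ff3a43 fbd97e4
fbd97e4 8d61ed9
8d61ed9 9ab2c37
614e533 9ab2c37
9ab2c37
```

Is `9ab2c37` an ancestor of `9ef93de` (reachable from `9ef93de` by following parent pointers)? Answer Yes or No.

Ancestors of 9ef93de (commits reachable by following parents): {614e533, 9ab2c37, 9ef93de}.
9ab2c37 is in that set, so it is an ancestor of 9ef93de.

Yes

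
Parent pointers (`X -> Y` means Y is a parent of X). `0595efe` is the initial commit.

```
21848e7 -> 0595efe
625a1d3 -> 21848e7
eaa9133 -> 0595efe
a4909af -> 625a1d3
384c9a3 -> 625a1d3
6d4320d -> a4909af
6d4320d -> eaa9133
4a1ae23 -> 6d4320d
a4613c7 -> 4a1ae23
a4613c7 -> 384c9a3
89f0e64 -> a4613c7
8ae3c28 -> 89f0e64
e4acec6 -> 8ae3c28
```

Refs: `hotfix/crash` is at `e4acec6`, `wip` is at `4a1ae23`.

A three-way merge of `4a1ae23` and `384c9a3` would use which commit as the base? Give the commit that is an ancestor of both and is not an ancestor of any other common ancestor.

625a1d3

Ancestors of 4a1ae23: {0595efe, 21848e7, 4a1ae23, 625a1d3, 6d4320d, a4909af, eaa9133}.
Ancestors of 384c9a3: {0595efe, 21848e7, 384c9a3, 625a1d3}.
Common ancestors: {0595efe, 21848e7, 625a1d3}.
Among these, 625a1d3 is not an ancestor of any other common ancestor — it is the merge base.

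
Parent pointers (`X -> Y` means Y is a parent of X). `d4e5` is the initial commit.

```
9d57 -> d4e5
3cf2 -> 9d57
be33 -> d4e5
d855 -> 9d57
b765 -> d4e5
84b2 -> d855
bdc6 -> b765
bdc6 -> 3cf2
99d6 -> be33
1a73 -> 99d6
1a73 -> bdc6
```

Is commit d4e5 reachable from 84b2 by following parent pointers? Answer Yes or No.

Yes

Ancestors of 84b2 (commits reachable by following parents): {84b2, 9d57, d4e5, d855}.
d4e5 is in that set, so it is an ancestor of 84b2.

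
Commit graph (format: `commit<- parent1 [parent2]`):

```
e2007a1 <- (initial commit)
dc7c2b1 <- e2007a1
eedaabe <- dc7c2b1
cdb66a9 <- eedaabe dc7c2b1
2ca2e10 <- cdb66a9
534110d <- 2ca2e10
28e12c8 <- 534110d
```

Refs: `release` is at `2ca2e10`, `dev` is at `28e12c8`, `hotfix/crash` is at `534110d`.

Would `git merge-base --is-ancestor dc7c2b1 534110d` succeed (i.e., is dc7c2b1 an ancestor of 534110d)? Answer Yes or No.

Yes

Ancestors of 534110d (commits reachable by following parents): {2ca2e10, 534110d, cdb66a9, dc7c2b1, e2007a1, eedaabe}.
dc7c2b1 is in that set, so it is an ancestor of 534110d.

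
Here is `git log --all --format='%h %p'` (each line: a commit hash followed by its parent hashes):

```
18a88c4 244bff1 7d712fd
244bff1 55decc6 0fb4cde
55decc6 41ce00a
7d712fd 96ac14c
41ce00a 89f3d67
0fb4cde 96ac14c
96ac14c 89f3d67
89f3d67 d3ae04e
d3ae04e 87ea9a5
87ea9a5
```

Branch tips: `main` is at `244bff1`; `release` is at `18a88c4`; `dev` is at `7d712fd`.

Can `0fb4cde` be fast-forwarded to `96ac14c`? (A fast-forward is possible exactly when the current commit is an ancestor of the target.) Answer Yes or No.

A fast-forward from 0fb4cde to 96ac14c is possible iff 0fb4cde is an ancestor of 96ac14c.
Ancestors of 96ac14c: {87ea9a5, 89f3d67, 96ac14c, d3ae04e}.
0fb4cde is not among them, so fast-forward is not possible.

No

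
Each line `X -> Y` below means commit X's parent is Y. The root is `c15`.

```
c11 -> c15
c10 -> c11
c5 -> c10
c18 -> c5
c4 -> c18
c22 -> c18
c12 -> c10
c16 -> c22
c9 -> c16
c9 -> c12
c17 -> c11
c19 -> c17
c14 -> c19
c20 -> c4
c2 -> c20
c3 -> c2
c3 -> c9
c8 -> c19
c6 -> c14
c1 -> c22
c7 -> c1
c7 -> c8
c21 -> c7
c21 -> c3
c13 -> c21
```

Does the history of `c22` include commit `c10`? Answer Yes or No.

Ancestors of c22 (commits reachable by following parents): {c10, c11, c15, c18, c22, c5}.
c10 is in that set, so it is an ancestor of c22.

Yes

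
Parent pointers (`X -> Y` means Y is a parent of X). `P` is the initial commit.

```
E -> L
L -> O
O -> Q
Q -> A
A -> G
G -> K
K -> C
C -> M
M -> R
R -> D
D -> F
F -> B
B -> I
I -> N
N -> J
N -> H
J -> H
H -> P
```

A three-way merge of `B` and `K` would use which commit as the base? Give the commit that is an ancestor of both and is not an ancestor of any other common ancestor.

B

Ancestors of B: {B, H, I, J, N, P}.
Ancestors of K: {B, C, D, F, H, I, J, K, M, N, P, R}.
Common ancestors: {B, H, I, J, N, P}.
Among these, B is not an ancestor of any other common ancestor — it is the merge base.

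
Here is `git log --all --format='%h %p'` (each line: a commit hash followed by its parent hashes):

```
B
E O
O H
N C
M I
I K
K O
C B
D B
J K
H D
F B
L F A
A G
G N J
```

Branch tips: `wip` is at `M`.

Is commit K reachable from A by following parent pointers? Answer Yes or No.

Yes

Ancestors of A (commits reachable by following parents): {A, B, C, D, G, H, J, K, N, O}.
K is in that set, so it is an ancestor of A.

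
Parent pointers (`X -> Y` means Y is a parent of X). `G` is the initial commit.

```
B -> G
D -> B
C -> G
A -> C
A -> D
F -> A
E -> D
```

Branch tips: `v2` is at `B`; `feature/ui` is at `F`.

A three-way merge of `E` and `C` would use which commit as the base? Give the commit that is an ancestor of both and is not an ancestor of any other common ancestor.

Ancestors of E: {B, D, E, G}.
Ancestors of C: {C, G}.
Common ancestors: {G}.
The only common ancestor is G, so it is the merge base.

G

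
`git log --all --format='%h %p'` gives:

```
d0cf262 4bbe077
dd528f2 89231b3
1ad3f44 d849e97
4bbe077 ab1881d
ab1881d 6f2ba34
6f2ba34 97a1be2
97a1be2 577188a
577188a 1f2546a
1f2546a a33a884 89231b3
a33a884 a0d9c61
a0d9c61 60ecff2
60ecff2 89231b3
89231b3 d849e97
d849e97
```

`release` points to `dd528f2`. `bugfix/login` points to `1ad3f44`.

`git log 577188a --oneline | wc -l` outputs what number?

7

Walking parent pointers from 577188a: reachable set = {1f2546a, 577188a, 60ecff2, 89231b3, a0d9c61, a33a884, d849e97}.
That is 7 commits.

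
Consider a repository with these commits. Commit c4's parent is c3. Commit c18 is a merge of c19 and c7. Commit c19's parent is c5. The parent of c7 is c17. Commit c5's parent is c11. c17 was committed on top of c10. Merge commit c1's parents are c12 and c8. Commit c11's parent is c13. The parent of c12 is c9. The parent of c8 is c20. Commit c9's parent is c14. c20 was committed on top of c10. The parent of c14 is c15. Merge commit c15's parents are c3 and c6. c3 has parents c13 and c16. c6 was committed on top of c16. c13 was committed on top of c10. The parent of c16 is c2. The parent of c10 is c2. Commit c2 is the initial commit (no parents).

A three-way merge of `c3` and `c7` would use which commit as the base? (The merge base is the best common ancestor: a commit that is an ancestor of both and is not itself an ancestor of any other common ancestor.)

c10

Ancestors of c3: {c10, c13, c16, c2, c3}.
Ancestors of c7: {c10, c17, c2, c7}.
Common ancestors: {c10, c2}.
Among these, c10 is not an ancestor of any other common ancestor — it is the merge base.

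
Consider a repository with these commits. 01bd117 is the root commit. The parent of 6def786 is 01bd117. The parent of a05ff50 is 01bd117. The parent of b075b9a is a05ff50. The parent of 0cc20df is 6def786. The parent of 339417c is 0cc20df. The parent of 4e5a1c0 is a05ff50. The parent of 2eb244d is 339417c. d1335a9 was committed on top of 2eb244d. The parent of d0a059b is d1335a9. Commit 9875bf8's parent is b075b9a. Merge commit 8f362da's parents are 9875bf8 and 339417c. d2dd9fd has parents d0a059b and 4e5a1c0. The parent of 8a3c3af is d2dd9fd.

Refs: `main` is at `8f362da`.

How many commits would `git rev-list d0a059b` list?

Walking parent pointers from d0a059b: reachable set = {01bd117, 0cc20df, 2eb244d, 339417c, 6def786, d0a059b, d1335a9}.
That is 7 commits.

7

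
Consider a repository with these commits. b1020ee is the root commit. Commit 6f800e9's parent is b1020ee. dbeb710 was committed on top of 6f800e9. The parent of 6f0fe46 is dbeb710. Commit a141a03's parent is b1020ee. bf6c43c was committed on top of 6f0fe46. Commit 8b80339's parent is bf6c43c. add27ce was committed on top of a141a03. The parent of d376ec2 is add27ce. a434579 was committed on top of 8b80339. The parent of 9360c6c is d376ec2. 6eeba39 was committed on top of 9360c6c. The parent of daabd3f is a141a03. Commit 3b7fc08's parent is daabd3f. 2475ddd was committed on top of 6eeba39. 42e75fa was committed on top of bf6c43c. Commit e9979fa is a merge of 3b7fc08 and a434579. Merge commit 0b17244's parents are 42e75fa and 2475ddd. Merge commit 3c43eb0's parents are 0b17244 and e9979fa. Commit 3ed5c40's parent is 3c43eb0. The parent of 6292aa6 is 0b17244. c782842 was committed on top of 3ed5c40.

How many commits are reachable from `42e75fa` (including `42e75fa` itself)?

6

Walking parent pointers from 42e75fa: reachable set = {42e75fa, 6f0fe46, 6f800e9, b1020ee, bf6c43c, dbeb710}.
That is 6 commits.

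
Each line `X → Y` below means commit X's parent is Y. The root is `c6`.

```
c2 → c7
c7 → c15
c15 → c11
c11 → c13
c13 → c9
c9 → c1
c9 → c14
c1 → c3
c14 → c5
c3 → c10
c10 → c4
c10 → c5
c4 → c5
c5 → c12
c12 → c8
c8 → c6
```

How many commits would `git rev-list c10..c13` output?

Reachable from c13: {c1, c10, c12, c13, c14, c3, c4, c5, c6, c8, c9}.
Reachable from c10: {c10, c12, c4, c5, c6, c8}.
In c13's history but not c10's: {c1, c13, c14, c3, c9} — 5 commits.

5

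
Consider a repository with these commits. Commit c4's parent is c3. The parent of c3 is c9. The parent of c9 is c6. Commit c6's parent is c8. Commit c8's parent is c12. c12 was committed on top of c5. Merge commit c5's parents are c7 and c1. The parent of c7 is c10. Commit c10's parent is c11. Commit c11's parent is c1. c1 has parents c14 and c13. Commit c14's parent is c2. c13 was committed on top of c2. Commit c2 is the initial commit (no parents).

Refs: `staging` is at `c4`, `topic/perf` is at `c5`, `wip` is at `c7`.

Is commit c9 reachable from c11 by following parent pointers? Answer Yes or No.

Ancestors of c11: {c1, c11, c13, c14, c2}.
c9 is not in that set, so it is not an ancestor of c11.

No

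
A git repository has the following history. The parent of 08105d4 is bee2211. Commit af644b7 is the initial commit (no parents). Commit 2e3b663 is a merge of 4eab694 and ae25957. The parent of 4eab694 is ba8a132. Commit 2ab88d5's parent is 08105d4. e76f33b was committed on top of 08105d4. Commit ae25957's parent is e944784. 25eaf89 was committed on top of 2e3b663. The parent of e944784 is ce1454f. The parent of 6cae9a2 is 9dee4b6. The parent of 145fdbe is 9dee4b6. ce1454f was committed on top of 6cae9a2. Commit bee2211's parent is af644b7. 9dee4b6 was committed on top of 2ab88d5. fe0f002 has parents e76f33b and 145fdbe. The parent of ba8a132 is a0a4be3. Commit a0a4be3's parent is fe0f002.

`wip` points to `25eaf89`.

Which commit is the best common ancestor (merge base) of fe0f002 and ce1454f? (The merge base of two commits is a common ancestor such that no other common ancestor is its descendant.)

Ancestors of fe0f002: {08105d4, 145fdbe, 2ab88d5, 9dee4b6, af644b7, bee2211, e76f33b, fe0f002}.
Ancestors of ce1454f: {08105d4, 2ab88d5, 6cae9a2, 9dee4b6, af644b7, bee2211, ce1454f}.
Common ancestors: {08105d4, 2ab88d5, 9dee4b6, af644b7, bee2211}.
Among these, 9dee4b6 is not an ancestor of any other common ancestor — it is the merge base.

9dee4b6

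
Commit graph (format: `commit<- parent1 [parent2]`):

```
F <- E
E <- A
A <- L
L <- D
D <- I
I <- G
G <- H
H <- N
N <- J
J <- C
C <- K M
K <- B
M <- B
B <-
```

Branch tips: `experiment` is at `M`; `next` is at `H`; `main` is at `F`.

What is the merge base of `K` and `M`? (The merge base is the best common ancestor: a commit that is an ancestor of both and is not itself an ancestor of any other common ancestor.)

Ancestors of K: {B, K}.
Ancestors of M: {B, M}.
Common ancestors: {B}.
The only common ancestor is B, so it is the merge base.

B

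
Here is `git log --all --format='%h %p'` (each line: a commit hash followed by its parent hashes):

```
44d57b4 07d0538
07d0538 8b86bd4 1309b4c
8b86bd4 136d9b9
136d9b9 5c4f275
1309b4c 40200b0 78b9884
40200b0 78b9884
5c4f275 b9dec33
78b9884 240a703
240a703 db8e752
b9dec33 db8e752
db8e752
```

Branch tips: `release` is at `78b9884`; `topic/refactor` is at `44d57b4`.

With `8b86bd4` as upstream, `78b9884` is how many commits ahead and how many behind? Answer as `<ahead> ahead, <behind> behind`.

2 ahead, 4 behind

Reachable from 78b9884: {240a703, 78b9884, db8e752}.
Reachable from 8b86bd4: {136d9b9, 5c4f275, 8b86bd4, b9dec33, db8e752}.
Only in 78b9884's history (ahead): {240a703, 78b9884} — 2.
Only in 8b86bd4's history (behind): {136d9b9, 5c4f275, 8b86bd4, b9dec33} — 4.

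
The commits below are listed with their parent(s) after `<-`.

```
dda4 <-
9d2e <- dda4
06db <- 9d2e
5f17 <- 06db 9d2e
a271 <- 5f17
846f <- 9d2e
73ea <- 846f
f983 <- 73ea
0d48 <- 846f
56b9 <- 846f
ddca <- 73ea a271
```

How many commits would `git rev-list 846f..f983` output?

2

Reachable from f983: {73ea, 846f, 9d2e, dda4, f983}.
Reachable from 846f: {846f, 9d2e, dda4}.
In f983's history but not 846f's: {73ea, f983} — 2 commits.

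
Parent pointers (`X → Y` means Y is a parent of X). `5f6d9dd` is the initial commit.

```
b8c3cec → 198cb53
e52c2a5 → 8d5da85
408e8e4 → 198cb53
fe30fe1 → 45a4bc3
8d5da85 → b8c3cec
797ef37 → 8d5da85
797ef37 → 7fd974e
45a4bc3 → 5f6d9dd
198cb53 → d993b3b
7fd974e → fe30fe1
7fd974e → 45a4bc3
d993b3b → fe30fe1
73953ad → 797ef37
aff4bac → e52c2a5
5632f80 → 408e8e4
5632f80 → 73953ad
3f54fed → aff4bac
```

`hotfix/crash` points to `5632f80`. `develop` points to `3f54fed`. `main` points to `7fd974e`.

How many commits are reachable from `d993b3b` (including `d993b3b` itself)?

4

Walking parent pointers from d993b3b: reachable set = {45a4bc3, 5f6d9dd, d993b3b, fe30fe1}.
That is 4 commits.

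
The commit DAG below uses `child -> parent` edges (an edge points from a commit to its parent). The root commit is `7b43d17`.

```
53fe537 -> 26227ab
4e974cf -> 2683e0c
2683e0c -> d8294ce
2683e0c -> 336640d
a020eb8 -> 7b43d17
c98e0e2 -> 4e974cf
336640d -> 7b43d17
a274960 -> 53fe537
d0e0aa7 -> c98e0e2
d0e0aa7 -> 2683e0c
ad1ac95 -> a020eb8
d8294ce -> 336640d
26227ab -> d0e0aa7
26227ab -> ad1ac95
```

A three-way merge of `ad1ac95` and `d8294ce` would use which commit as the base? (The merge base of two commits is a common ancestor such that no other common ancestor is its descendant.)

Ancestors of ad1ac95: {7b43d17, a020eb8, ad1ac95}.
Ancestors of d8294ce: {336640d, 7b43d17, d8294ce}.
Common ancestors: {7b43d17}.
The only common ancestor is 7b43d17, so it is the merge base.

7b43d17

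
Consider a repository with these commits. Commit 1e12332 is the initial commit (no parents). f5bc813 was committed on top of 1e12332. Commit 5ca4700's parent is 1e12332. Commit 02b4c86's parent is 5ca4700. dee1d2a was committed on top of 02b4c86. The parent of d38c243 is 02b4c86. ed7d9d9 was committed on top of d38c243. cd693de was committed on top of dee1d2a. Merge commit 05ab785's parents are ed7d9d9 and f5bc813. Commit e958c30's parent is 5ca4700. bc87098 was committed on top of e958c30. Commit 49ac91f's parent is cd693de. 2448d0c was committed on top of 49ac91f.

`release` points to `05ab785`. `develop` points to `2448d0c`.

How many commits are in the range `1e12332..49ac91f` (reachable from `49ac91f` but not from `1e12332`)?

5

Reachable from 49ac91f: {02b4c86, 1e12332, 49ac91f, 5ca4700, cd693de, dee1d2a}.
Reachable from 1e12332: {1e12332}.
In 49ac91f's history but not 1e12332's: {02b4c86, 49ac91f, 5ca4700, cd693de, dee1d2a} — 5 commits.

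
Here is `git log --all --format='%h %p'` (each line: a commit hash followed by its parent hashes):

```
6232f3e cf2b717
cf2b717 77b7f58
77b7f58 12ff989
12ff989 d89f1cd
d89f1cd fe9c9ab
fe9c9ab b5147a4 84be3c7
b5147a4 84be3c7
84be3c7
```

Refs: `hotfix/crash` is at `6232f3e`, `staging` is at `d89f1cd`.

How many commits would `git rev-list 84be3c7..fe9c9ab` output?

Reachable from fe9c9ab: {84be3c7, b5147a4, fe9c9ab}.
Reachable from 84be3c7: {84be3c7}.
In fe9c9ab's history but not 84be3c7's: {b5147a4, fe9c9ab} — 2 commits.

2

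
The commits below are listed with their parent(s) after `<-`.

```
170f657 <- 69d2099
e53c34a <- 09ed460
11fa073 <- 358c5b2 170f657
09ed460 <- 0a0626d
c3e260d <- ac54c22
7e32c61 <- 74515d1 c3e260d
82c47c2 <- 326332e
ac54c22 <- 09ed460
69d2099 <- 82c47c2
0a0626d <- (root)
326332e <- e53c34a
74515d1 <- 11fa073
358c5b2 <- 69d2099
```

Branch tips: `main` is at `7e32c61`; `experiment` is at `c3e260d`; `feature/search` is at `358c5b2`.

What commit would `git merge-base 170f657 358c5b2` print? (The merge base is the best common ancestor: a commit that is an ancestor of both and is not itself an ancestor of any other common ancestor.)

69d2099

Ancestors of 170f657: {09ed460, 0a0626d, 170f657, 326332e, 69d2099, 82c47c2, e53c34a}.
Ancestors of 358c5b2: {09ed460, 0a0626d, 326332e, 358c5b2, 69d2099, 82c47c2, e53c34a}.
Common ancestors: {09ed460, 0a0626d, 326332e, 69d2099, 82c47c2, e53c34a}.
Among these, 69d2099 is not an ancestor of any other common ancestor — it is the merge base.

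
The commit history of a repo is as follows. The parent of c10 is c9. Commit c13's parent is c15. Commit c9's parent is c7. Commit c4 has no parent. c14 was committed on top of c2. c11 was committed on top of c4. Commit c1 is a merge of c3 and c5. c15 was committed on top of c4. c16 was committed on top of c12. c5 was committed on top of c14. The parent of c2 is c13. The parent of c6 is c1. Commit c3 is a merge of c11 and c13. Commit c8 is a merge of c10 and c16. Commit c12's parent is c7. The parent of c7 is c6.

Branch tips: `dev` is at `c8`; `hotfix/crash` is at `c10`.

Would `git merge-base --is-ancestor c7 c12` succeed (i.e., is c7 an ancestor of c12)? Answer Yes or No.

Ancestors of c12 (commits reachable by following parents): {c1, c11, c12, c13, c14, c15, c2, c3, c4, c5, c6, c7}.
c7 is in that set, so it is an ancestor of c12.

Yes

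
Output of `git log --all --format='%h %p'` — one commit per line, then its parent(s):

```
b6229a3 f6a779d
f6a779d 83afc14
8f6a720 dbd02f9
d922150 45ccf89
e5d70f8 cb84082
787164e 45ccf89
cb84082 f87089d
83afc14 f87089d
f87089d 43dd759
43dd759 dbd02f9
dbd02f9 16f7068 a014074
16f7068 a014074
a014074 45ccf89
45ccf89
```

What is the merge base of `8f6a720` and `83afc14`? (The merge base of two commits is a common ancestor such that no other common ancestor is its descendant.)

dbd02f9

Ancestors of 8f6a720: {16f7068, 45ccf89, 8f6a720, a014074, dbd02f9}.
Ancestors of 83afc14: {16f7068, 43dd759, 45ccf89, 83afc14, a014074, dbd02f9, f87089d}.
Common ancestors: {16f7068, 45ccf89, a014074, dbd02f9}.
Among these, dbd02f9 is not an ancestor of any other common ancestor — it is the merge base.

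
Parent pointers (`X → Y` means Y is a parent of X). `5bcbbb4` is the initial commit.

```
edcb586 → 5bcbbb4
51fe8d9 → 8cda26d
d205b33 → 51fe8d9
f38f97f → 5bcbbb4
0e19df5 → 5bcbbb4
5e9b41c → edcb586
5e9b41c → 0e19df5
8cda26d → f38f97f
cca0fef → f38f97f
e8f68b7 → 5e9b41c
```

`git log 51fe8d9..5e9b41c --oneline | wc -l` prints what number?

3

Reachable from 5e9b41c: {0e19df5, 5bcbbb4, 5e9b41c, edcb586}.
Reachable from 51fe8d9: {51fe8d9, 5bcbbb4, 8cda26d, f38f97f}.
In 5e9b41c's history but not 51fe8d9's: {0e19df5, 5e9b41c, edcb586} — 3 commits.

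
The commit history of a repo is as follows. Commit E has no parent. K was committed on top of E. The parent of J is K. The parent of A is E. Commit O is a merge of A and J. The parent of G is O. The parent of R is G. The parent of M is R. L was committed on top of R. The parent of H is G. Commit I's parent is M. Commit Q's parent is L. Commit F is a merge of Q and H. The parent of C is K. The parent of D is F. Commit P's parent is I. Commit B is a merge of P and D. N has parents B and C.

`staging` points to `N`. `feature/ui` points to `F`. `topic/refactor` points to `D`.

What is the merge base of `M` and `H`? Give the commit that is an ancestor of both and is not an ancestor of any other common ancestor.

Ancestors of M: {A, E, G, J, K, M, O, R}.
Ancestors of H: {A, E, G, H, J, K, O}.
Common ancestors: {A, E, G, J, K, O}.
Among these, G is not an ancestor of any other common ancestor — it is the merge base.

G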